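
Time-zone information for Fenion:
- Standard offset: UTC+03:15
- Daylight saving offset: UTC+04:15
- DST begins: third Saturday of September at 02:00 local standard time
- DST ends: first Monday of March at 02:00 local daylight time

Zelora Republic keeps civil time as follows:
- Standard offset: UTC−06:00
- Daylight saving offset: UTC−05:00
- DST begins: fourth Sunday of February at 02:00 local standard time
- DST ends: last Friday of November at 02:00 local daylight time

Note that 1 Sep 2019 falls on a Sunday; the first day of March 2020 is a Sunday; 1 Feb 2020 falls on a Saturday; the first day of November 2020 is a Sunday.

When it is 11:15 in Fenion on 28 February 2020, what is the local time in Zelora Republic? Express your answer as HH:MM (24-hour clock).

02:00

1 September 2019 is a Sunday, so the first Saturday is September 7 and the third is September 21.
1 March 2020 is a Sunday, so the first Monday is March 2.
Daylight saving runs 21 September 2019 – 2 March 2020; 28 February 2020 is inside that window, so Fenion is at UTC+04:15.
11:15 Fenion − 4h15m = 07:00 UTC.
1 February 2020 is a Saturday, so the first Sunday is February 2 and the fourth is February 23.
1 November 2020 is a Sunday, so Fridays fall on 6, 13, 20, 27; the last is November 27.
At the standard offset (UTC−06:00), 07:00 UTC − 6h = 01:00 Zelora Republic standard time.
Daylight saving runs 23 February – 27 November; the standard-time date in Zelora Republic, 28 February 2020, is inside that window, so Zelora Republic is at UTC−05:00.
07:00 UTC − 5h = 02:00 Zelora Republic.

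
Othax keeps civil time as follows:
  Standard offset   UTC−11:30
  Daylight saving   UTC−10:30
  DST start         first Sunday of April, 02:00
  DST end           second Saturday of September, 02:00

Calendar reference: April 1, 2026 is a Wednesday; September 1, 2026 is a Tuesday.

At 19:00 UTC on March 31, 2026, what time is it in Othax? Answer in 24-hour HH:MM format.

07:30

1 April 2026 is a Wednesday, so the first Sunday is April 5.
1 September 2026 is a Tuesday, so the first Saturday is September 5 and the second is September 12.
At the standard offset (UTC−11:30), 19:00 UTC − 11h30m = 07:30 Othax standard time.
Daylight saving runs 5 April – 12 September; the standard-time date in Othax, March 31, 2026, is outside that window, so Othax is on standard time at UTC−11:30.
19:00 UTC − 11h30m = 07:30 local.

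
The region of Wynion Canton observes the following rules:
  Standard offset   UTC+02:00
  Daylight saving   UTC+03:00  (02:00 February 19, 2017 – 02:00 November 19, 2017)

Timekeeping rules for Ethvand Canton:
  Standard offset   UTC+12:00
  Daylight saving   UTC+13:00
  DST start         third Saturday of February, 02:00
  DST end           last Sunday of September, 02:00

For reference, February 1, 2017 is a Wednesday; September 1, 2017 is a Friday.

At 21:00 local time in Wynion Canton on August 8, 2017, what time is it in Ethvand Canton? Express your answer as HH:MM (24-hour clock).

Daylight saving runs 19 February – 19 November; August 8, 2017 is inside that window, so Wynion Canton is at UTC+03:00.
21:00 Wynion Canton − 3h = 18:00 UTC.
1 February 2017 is a Wednesday, so the first Saturday is February 4 and the third is February 18.
1 September 2017 is a Friday, so Sundays fall on 3, 10, 17, 24; the last is September 24.
At the standard offset (UTC+12:00), 18:00 UTC + 12h = 06:00 Ethvand Canton standard time (rolling into the next day, 9 August 2017).
The standard-time date in Ethvand Canton, August 9, 2017, lies within the daylight-saving period (18 February – 24 September), so Ethvand Canton is on daylight time, UTC+13:00.
18:00 UTC + 13h = 07:00 Ethvand Canton (rolling into the next day, 9 August 2017).

07:00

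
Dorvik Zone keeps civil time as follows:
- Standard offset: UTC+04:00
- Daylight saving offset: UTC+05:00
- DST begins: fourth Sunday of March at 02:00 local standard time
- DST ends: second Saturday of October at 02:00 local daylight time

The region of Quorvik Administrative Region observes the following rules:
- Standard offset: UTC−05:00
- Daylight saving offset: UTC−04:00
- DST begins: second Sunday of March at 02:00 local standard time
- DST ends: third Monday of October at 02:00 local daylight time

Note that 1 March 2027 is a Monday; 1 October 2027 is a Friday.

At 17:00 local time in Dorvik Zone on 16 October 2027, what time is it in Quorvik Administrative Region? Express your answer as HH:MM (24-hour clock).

09:00

1 March 2027 is a Monday, so the first Sunday is March 7 and the fourth is March 28.
1 October 2027 is a Friday, so the first Saturday is October 2 and the second is October 9.
Daylight saving runs 28 March – 9 October; 16 October 2027 is outside that window, so Dorvik Zone is on standard time at UTC+04:00.
17:00 Dorvik Zone − 4h = 13:00 UTC.
1 March 2027 is a Monday, so the first Sunday is March 7 and the second is March 14.
1 October 2027 is a Friday, so the first Monday is October 4 and the third is October 18.
At the standard offset (UTC−05:00), 13:00 UTC − 5h = 08:00 Quorvik Administrative Region standard time.
Daylight saving runs 14 March – 18 October; the standard-time date in Quorvik Administrative Region, 16 October 2027, is inside that window, so Quorvik Administrative Region is at UTC−04:00.
13:00 UTC − 4h = 09:00 Quorvik Administrative Region.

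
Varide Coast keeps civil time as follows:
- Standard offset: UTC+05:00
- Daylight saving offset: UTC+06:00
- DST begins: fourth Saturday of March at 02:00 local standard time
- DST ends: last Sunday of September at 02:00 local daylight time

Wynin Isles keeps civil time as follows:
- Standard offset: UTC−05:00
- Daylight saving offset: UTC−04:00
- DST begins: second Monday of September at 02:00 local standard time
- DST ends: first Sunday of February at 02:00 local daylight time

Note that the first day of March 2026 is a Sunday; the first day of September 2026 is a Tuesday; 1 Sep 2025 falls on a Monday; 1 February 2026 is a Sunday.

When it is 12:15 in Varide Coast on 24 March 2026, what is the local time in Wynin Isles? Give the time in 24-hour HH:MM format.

02:15

1 March 2026 is a Sunday, so the first Saturday is March 7 and the fourth is March 28.
1 September 2026 is a Tuesday, so Sundays fall on 6, 13, 20, 27; the last is September 27.
Daylight saving runs 28 March – 27 September; 24 March 2026 is outside that window, so Varide Coast is on standard time at UTC+05:00.
12:15 Varide Coast − 5h = 07:15 UTC.
1 September 2025 is a Monday, so the first Monday is September 1 and the second is September 8.
1 February 2026 is a Sunday, so the first Sunday is February 1.
At the standard offset (UTC−05:00), 07:15 UTC − 5h = 02:15 Wynin Isles standard time.
The standard-time date in Wynin Isles, 24 March 2026, is outside the daylight-saving period (8 September 2025 – 1 February 2026), so Wynin Isles is on standard time, UTC−05:00.
07:15 UTC − 5h = 02:15 Wynin Isles.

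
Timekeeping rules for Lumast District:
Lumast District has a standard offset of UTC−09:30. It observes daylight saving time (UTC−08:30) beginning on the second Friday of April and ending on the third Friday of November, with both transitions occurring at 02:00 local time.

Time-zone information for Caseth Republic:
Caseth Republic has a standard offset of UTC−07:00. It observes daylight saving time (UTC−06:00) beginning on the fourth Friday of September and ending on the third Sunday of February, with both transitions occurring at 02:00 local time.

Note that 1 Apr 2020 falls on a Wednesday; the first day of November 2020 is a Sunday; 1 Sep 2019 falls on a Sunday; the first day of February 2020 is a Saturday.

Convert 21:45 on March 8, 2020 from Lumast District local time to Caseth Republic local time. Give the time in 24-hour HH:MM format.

00:15

1 April 2020 is a Wednesday, so the first Friday is April 3 and the second is April 10.
1 November 2020 is a Sunday, so the first Friday is November 6 and the third is November 20.
March 8, 2020 is outside the daylight-saving period (10 April – 20 November), so Lumast District is on standard time, UTC−09:30.
21:45 Lumast District + 9h30m = 07:15 UTC (rolling into the next day, 9 March 2020).
1 September 2019 is a Sunday, so the first Friday is September 6 and the fourth is September 27.
1 February 2020 is a Saturday, so the first Sunday is February 2 and the third is February 16.
At the standard offset (UTC−07:00), 07:15 UTC − 7h = 00:15 Caseth Republic standard time.
The standard-time date in Caseth Republic, March 9, 2020, is outside the daylight-saving period (27 September 2019 – 16 February 2020), so Caseth Republic is on standard time, UTC−07:00.
07:15 UTC − 7h = 00:15 Caseth Republic.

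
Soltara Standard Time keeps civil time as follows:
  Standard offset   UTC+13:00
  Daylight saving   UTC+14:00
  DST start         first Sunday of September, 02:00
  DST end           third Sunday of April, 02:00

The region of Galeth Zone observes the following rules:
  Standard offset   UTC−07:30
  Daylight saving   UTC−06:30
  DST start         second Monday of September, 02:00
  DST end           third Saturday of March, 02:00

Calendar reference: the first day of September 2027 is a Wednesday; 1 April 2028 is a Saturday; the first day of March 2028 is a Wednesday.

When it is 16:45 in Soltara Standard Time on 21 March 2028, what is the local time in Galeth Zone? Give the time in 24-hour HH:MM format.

1 September 2027 is a Wednesday, so the first Sunday is September 5.
1 April 2028 is a Saturday, so the first Sunday is April 2 and the third is April 16.
21 March 2028 lies within the daylight-saving period (5 September 2027 – 16 April 2028), so Soltara Standard Time is on daylight time, UTC+14:00.
16:45 Soltara Standard Time − 14h = 02:45 UTC.
1 September 2027 is a Wednesday, so the first Monday is September 6 and the second is September 13.
1 March 2028 is a Wednesday, so the first Saturday is March 4 and the third is March 18.
At the standard offset (UTC−07:30), 02:45 UTC − 7h30m = 19:15 Galeth Zone standard time (rolling into the previous day, 20 March 2028).
The standard-time date in Galeth Zone, 20 March 2028, does not fall between 13 September 2027 and 18 March 2028, so daylight saving is not in effect and Galeth Zone is at UTC−07:30.
02:45 UTC − 7h30m = 19:15 Galeth Zone (rolling into the previous day, 20 March 2028).

19:15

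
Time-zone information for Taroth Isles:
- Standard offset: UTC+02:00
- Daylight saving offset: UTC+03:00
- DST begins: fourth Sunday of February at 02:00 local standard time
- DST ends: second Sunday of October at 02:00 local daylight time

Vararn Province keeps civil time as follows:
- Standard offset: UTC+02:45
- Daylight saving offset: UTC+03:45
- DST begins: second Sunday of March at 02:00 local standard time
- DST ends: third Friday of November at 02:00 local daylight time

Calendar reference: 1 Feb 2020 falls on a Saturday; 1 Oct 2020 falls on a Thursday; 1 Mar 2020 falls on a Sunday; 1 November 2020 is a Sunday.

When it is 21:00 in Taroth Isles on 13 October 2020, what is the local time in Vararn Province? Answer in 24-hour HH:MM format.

22:45

1 February 2020 is a Saturday, so the first Sunday is February 2 and the fourth is February 23.
1 October 2020 is a Thursday, so the first Sunday is October 4 and the second is October 11.
13 October 2020 is outside the daylight-saving period (23 February – 11 October), so Taroth Isles is on standard time, UTC+02:00.
21:00 Taroth Isles − 2h = 19:00 UTC.
1 March 2020 is a Sunday, so the first Sunday is March 1 and the second is March 8.
1 November 2020 is a Sunday, so the first Friday is November 6 and the third is November 20.
At the standard offset (UTC+02:45), 19:00 UTC + 2h45m = 21:45 Vararn Province standard time.
Daylight saving runs 8 March – 20 November; the standard-time date in Vararn Province, 13 October 2020, is inside that window, so Vararn Province is at UTC+03:45.
19:00 UTC + 3h45m = 22:45 Vararn Province.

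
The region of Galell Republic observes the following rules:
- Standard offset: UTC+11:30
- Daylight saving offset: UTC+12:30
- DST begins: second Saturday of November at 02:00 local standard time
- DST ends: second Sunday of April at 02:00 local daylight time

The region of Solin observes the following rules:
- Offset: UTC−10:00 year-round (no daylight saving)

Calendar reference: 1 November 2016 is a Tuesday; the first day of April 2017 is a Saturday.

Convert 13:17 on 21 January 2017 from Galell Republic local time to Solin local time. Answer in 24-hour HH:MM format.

14:47

1 November 2016 is a Tuesday, so the first Saturday is November 5 and the second is November 12.
1 April 2017 is a Saturday, so the first Sunday is April 2 and the second is April 9.
21 January 2017 falls between 12 November 2016 and 9 April 2017, so daylight saving is in effect and Galell Republic is at UTC+12:30.
13:17 Galell Republic − 12h30m = 00:47 UTC.
Solin stays on UTC−10:00 all year.
00:47 UTC − 10h = 14:47 Solin (rolling into the previous day, 20 January 2017).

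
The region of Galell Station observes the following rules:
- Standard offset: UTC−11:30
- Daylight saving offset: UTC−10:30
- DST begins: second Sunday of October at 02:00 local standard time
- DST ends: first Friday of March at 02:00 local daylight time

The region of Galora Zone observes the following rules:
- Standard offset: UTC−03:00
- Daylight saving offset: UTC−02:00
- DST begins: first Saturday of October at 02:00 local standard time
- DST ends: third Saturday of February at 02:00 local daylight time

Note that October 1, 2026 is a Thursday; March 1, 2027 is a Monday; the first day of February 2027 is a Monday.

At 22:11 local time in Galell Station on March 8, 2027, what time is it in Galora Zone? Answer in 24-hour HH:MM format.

06:41

1 October 2026 is a Thursday, so the first Sunday is October 4 and the second is October 11.
1 March 2027 is a Monday, so the first Friday is March 5.
March 8, 2027 is outside the daylight-saving period (11 October 2026 – 5 March 2027), so Galell Station is on standard time, UTC−11:30.
22:11 Galell Station + 11h30m = 09:41 UTC (rolling into the next day, 9 March 2027).
1 October 2026 is a Thursday, so the first Saturday is October 3.
1 February 2027 is a Monday, so the first Saturday is February 6 and the third is February 20.
At the standard offset (UTC−03:00), 09:41 UTC − 3h = 06:41 Galora Zone standard time.
Daylight saving runs 3 October 2026 – 20 February 2027; the standard-time date in Galora Zone, March 9, 2027, is outside that window, so Galora Zone is on standard time at UTC−03:00.
09:41 UTC − 3h = 06:41 Galora Zone.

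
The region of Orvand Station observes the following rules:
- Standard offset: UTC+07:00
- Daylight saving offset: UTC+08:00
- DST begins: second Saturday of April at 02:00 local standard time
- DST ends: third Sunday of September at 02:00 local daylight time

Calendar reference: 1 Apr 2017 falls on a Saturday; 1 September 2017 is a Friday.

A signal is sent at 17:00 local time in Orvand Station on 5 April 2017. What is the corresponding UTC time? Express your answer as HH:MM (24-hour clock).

1 April 2017 is a Saturday, so the first Saturday is April 1 and the second is April 8.
1 September 2017 is a Friday, so the first Sunday is September 3 and the third is September 17.
5 April 2017 is outside the daylight-saving period (8 April – 17 September), so Orvand Station is on standard time, UTC+07:00.
17:00 local − 7h = 10:00 UTC.

10:00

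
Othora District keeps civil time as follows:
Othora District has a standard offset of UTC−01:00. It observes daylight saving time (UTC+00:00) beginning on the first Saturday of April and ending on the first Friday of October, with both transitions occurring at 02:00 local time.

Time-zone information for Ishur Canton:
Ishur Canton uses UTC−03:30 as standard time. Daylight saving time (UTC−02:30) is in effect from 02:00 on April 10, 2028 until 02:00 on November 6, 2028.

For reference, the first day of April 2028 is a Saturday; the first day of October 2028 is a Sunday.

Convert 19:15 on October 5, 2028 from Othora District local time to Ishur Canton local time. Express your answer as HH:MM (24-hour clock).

1 April 2028 is a Saturday, so the first Saturday is April 1.
1 October 2028 is a Sunday, so the first Friday is October 6.
October 5, 2028 falls between 1 April and 6 October, so daylight saving is in effect and Othora District is at UTC+00:00.
19:15 Othora District − 0h = 19:15 UTC.
At the standard offset (UTC−03:30), 19:15 UTC − 3h30m = 15:45 Ishur Canton standard time.
Daylight saving runs 10 April – 6 November; the standard-time date in Ishur Canton, October 5, 2028, is inside that window, so Ishur Canton is at UTC−02:30.
19:15 UTC − 2h30m = 16:45 Ishur Canton.

16:45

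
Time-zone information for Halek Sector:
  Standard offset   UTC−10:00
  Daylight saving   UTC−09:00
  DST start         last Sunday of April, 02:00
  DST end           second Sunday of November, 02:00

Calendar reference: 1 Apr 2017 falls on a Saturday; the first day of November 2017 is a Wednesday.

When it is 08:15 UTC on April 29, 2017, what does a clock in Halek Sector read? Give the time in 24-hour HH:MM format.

22:15

1 April 2017 is a Saturday, so Sundays fall on 2, 9, 16, 23, 30; the last is April 30.
1 November 2017 is a Wednesday, so the first Sunday is November 5 and the second is November 12.
At the standard offset (UTC−10:00), 08:15 UTC − 10h = 22:15 Halek Sector standard time (rolling into the previous day, 28 April 2017).
The standard-time date in Halek Sector, April 28, 2017, does not fall between 30 April and 12 November, so daylight saving is not in effect and Halek Sector is at UTC−10:00.
08:15 UTC − 10h = 22:15 local (rolling into the previous day, 28 April 2017).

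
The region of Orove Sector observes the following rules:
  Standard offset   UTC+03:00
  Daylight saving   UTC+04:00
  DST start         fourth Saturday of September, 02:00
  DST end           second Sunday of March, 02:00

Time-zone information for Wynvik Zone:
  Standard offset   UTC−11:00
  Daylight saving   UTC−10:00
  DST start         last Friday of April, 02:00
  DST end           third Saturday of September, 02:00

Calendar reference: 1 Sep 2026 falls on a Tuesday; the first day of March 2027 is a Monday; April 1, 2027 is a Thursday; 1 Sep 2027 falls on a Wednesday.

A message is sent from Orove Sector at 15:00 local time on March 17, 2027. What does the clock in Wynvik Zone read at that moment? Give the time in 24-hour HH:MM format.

1 September 2026 is a Tuesday, so the first Saturday is September 5 and the fourth is September 26.
1 March 2027 is a Monday, so the first Sunday is March 7 and the second is March 14.
Daylight saving runs 26 September 2026 – 14 March 2027; March 17, 2027 is outside that window, so Orove Sector is on standard time at UTC+03:00.
15:00 Orove Sector − 3h = 12:00 UTC.
1 April 2027 is a Thursday, so Fridays fall on 2, 9, 16, 23, 30; the last is April 30.
1 September 2027 is a Wednesday, so the first Saturday is September 4 and the third is September 18.
At the standard offset (UTC−11:00), 12:00 UTC − 11h = 01:00 Wynvik Zone standard time.
The standard-time date in Wynvik Zone, March 17, 2027, does not fall between 30 April and 18 September, so daylight saving is not in effect and Wynvik Zone is at UTC−11:00.
12:00 UTC − 11h = 01:00 Wynvik Zone.

01:00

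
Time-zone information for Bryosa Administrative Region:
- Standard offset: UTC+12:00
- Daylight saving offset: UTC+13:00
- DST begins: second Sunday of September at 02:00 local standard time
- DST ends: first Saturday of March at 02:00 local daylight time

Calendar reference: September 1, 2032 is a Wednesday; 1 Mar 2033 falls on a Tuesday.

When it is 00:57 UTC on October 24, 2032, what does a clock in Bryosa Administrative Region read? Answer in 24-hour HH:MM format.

1 September 2032 is a Wednesday, so the first Sunday is September 5 and the second is September 12.
1 March 2033 is a Tuesday, so the first Saturday is March 5.
At the standard offset (UTC+12:00), 00:57 UTC + 12h = 12:57 Bryosa Administrative Region standard time.
Daylight saving runs 12 September 2032 – 5 March 2033; the standard-time date in Bryosa Administrative Region, October 24, 2032, is inside that window, so Bryosa Administrative Region is at UTC+13:00.
00:57 UTC + 13h = 13:57 local.

13:57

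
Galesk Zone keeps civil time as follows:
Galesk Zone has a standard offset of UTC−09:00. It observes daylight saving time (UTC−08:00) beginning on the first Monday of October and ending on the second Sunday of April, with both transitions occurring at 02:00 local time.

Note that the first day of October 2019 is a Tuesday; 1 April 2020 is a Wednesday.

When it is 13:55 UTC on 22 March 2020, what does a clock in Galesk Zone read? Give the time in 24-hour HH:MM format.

05:55

1 October 2019 is a Tuesday, so the first Monday is October 7.
1 April 2020 is a Wednesday, so the first Sunday is April 5 and the second is April 12.
At the standard offset (UTC−09:00), 13:55 UTC − 9h = 04:55 Galesk Zone standard time.
The standard-time date in Galesk Zone, 22 March 2020, lies within the daylight-saving period (7 October 2019 – 12 April 2020), so Galesk Zone is on daylight time, UTC−08:00.
13:55 UTC − 8h = 05:55 local.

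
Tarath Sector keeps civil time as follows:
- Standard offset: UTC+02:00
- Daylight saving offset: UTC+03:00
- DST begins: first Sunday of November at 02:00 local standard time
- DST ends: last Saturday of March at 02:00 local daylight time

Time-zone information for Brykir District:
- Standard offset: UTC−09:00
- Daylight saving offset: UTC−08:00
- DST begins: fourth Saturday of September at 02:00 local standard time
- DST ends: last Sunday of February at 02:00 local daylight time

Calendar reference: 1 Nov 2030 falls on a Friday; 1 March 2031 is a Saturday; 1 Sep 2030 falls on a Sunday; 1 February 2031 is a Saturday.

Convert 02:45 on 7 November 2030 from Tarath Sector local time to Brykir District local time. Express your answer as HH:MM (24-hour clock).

1 November 2030 is a Friday, so the first Sunday is November 3.
1 March 2031 is a Saturday, so Saturdays fall on 1, 8, 15, 22, 29; the last is March 29.
7 November 2030 falls between 3 November 2030 and 29 March 2031, so daylight saving is in effect and Tarath Sector is at UTC+03:00.
02:45 Tarath Sector − 3h = 23:45 UTC (rolling into the previous day, 6 November 2030).
1 September 2030 is a Sunday, so the first Saturday is September 7 and the fourth is September 28.
1 February 2031 is a Saturday, so Sundays fall on 2, 9, 16, 23; the last is February 23.
At the standard offset (UTC−09:00), 23:45 UTC − 9h = 14:45 Brykir District standard time.
The standard-time date in Brykir District, 6 November 2030, lies within the daylight-saving period (28 September 2030 – 23 February 2031), so Brykir District is on daylight time, UTC−08:00.
23:45 UTC − 8h = 15:45 Brykir District.

15:45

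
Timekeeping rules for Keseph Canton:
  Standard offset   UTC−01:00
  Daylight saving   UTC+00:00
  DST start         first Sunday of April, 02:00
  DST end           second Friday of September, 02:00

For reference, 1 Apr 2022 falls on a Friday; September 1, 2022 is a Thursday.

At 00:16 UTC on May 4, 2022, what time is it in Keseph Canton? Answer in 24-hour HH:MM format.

1 April 2022 is a Friday, so the first Sunday is April 3.
1 September 2022 is a Thursday, so the first Friday is September 2 and the second is September 9.
At the standard offset (UTC−01:00), 00:16 UTC − 1h = 23:16 Keseph Canton standard time (rolling into the previous day, 3 May 2022).
The standard-time date in Keseph Canton, May 3, 2022, falls between 3 April and 9 September, so daylight saving is in effect and Keseph Canton is at UTC+00:00.
00:16 UTC + 0h = 00:16 local.

00:16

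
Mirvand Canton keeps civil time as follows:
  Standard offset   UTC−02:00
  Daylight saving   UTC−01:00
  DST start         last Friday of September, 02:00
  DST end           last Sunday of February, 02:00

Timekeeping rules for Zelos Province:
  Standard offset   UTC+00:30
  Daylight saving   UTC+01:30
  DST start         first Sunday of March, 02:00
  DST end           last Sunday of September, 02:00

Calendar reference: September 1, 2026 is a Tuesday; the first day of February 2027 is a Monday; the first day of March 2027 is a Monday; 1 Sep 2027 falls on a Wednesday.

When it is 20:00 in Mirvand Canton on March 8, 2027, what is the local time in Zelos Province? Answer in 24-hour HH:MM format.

23:30

1 September 2026 is a Tuesday, so Fridays fall on 4, 11, 18, 25; the last is September 25.
1 February 2027 is a Monday, so Sundays fall on 7, 14, 21, 28; the last is February 28.
Daylight saving runs 25 September 2026 – 28 February 2027; March 8, 2027 is outside that window, so Mirvand Canton is on standard time at UTC−02:00.
20:00 Mirvand Canton + 2h = 22:00 UTC.
1 March 2027 is a Monday, so the first Sunday is March 7.
1 September 2027 is a Wednesday, so Sundays fall on 5, 12, 19, 26; the last is September 26.
At the standard offset (UTC+00:30), 22:00 UTC + 0h30m = 22:30 Zelos Province standard time.
The standard-time date in Zelos Province, March 8, 2027, lies within the daylight-saving period (7 March – 26 September), so Zelos Province is on daylight time, UTC+01:30.
22:00 UTC + 1h30m = 23:30 Zelos Province.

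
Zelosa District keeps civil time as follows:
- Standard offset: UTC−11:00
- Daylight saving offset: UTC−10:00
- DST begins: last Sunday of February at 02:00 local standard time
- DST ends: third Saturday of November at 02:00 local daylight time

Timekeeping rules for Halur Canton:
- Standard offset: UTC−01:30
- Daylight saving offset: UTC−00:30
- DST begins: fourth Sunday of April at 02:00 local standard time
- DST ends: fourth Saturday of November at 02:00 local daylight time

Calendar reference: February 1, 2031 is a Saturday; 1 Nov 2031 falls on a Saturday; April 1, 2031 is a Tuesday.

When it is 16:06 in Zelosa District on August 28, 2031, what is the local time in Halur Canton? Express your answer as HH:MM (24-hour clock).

01:36

1 February 2031 is a Saturday, so Sundays fall on 2, 9, 16, 23; the last is February 23.
1 November 2031 is a Saturday, so the first Saturday is November 1 and the third is November 15.
Daylight saving runs 23 February – 15 November; August 28, 2031 is inside that window, so Zelosa District is at UTC−10:00.
16:06 Zelosa District + 10h = 02:06 UTC (rolling into the next day, 29 August 2031).
1 April 2031 is a Tuesday, so the first Sunday is April 6 and the fourth is April 27.
1 November 2031 is a Saturday, so the first Saturday is November 1 and the fourth is November 22.
At the standard offset (UTC−01:30), 02:06 UTC − 1h30m = 00:36 Halur Canton standard time.
Daylight saving runs 27 April – 22 November; the standard-time date in Halur Canton, August 29, 2031, is inside that window, so Halur Canton is at UTC−00:30.
02:06 UTC − 0h30m = 01:36 Halur Canton.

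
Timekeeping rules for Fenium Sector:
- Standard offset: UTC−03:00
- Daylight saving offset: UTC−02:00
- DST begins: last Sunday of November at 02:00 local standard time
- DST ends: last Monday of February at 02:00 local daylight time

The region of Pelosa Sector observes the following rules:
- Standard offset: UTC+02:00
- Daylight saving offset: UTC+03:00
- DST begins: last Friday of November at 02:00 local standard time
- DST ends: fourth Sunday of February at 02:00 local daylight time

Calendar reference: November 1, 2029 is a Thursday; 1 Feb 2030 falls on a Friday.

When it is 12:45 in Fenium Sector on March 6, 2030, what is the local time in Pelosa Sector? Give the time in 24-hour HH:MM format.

17:45

1 November 2029 is a Thursday, so Sundays fall on 4, 11, 18, 25; the last is November 25.
1 February 2030 is a Friday, so Mondays fall on 4, 11, 18, 25; the last is February 25.
March 6, 2030 is outside the daylight-saving period (25 November 2029 – 25 February 2030), so Fenium Sector is on standard time, UTC−03:00.
12:45 Fenium Sector + 3h = 15:45 UTC.
1 November 2029 is a Thursday, so Fridays fall on 2, 9, 16, 23, 30; the last is November 30.
1 February 2030 is a Friday, so the first Sunday is February 3 and the fourth is February 24.
At the standard offset (UTC+02:00), 15:45 UTC + 2h = 17:45 Pelosa Sector standard time.
The standard-time date in Pelosa Sector, March 6, 2030, does not fall between 30 November 2029 and 24 February 2030, so daylight saving is not in effect and Pelosa Sector is at UTC+02:00.
15:45 UTC + 2h = 17:45 Pelosa Sector.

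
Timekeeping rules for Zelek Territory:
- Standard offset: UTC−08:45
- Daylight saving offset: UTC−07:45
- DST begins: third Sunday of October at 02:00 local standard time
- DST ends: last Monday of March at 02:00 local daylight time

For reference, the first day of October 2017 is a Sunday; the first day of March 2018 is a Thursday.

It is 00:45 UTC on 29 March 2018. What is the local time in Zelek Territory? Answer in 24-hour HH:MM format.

1 October 2017 is a Sunday, so the first Sunday is October 1 and the third is October 15.
1 March 2018 is a Thursday, so Mondays fall on 5, 12, 19, 26; the last is March 26.
At the standard offset (UTC−08:45), 00:45 UTC − 8h45m = 16:00 Zelek Territory standard time (rolling into the previous day, 28 March 2018).
The standard-time date in Zelek Territory, 28 March 2018, is outside the daylight-saving period (15 October 2017 – 26 March 2018), so Zelek Territory is on standard time, UTC−08:45.
00:45 UTC − 8h45m = 16:00 local (rolling into the previous day, 28 March 2018).

16:00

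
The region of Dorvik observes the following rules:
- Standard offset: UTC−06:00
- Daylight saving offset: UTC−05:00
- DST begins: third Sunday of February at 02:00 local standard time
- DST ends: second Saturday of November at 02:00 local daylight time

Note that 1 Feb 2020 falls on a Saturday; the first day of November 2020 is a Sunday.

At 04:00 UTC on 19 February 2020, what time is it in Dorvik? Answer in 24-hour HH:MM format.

1 February 2020 is a Saturday, so the first Sunday is February 2 and the third is February 16.
1 November 2020 is a Sunday, so the first Saturday is November 7 and the second is November 14.
At the standard offset (UTC−06:00), 04:00 UTC − 6h = 22:00 Dorvik standard time (rolling into the previous day, 18 February 2020).
The standard-time date in Dorvik, 18 February 2020, falls between 16 February and 14 November, so daylight saving is in effect and Dorvik is at UTC−05:00.
04:00 UTC − 5h = 23:00 local (rolling into the previous day, 18 February 2020).

23:00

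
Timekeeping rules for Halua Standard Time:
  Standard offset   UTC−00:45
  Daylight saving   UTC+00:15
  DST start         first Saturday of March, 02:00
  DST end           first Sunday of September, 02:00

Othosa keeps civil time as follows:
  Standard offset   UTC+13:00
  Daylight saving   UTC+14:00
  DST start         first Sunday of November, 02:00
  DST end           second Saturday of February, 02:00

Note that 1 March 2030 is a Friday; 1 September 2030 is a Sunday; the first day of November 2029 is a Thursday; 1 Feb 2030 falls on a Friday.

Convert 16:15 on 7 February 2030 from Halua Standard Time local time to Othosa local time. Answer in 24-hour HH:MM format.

07:00

1 March 2030 is a Friday, so the first Saturday is March 2.
1 September 2030 is a Sunday, so the first Sunday is September 1.
7 February 2030 does not fall between 2 March and 1 September, so daylight saving is not in effect and Halua Standard Time is at UTC−00:45.
16:15 Halua Standard Time + 0h45m = 17:00 UTC.
1 November 2029 is a Thursday, so the first Sunday is November 4.
1 February 2030 is a Friday, so the first Saturday is February 2 and the second is February 9.
At the standard offset (UTC+13:00), 17:00 UTC + 13h = 06:00 Othosa standard time (rolling into the next day, 8 February 2030).
The standard-time date in Othosa, 8 February 2030, falls between 4 November 2029 and 9 February 2030, so daylight saving is in effect and Othosa is at UTC+14:00.
17:00 UTC + 14h = 07:00 Othosa (rolling into the next day, 8 February 2030).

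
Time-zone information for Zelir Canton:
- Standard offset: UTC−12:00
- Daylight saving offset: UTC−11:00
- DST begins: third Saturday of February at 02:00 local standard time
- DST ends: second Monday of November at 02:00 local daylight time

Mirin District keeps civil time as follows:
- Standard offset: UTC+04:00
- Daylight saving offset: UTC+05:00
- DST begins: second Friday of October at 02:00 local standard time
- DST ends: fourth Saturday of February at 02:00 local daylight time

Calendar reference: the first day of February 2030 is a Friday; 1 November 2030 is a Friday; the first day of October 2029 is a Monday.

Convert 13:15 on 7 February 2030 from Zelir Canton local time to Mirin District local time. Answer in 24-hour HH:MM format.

1 February 2030 is a Friday, so the first Saturday is February 2 and the third is February 16.
1 November 2030 is a Friday, so the first Monday is November 4 and the second is November 11.
Daylight saving runs 16 February – 11 November; 7 February 2030 is outside that window, so Zelir Canton is on standard time at UTC−12:00.
13:15 Zelir Canton + 12h = 01:15 UTC (rolling into the next day, 8 February 2030).
1 October 2029 is a Monday, so the first Friday is October 5 and the second is October 12.
1 February 2030 is a Friday, so the first Saturday is February 2 and the fourth is February 23.
At the standard offset (UTC+04:00), 01:15 UTC + 4h = 05:15 Mirin District standard time.
The standard-time date in Mirin District, 8 February 2030, falls between 12 October 2029 and 23 February 2030, so daylight saving is in effect and Mirin District is at UTC+05:00.
01:15 UTC + 5h = 06:15 Mirin District.

06:15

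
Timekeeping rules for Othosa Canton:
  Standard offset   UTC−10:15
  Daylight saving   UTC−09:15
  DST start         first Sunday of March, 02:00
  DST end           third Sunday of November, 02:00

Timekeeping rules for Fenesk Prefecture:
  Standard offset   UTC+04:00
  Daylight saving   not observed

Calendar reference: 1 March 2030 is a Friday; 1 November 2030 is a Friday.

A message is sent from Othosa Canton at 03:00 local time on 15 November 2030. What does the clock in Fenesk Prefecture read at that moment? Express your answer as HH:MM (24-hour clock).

1 March 2030 is a Friday, so the first Sunday is March 3.
1 November 2030 is a Friday, so the first Sunday is November 3 and the third is November 17.
Daylight saving runs 3 March – 17 November; 15 November 2030 is inside that window, so Othosa Canton is at UTC−09:15.
03:00 Othosa Canton + 9h15m = 12:15 UTC.
Fenesk Prefecture stays on UTC+04:00 all year.
12:15 UTC + 4h = 16:15 Fenesk Prefecture.

16:15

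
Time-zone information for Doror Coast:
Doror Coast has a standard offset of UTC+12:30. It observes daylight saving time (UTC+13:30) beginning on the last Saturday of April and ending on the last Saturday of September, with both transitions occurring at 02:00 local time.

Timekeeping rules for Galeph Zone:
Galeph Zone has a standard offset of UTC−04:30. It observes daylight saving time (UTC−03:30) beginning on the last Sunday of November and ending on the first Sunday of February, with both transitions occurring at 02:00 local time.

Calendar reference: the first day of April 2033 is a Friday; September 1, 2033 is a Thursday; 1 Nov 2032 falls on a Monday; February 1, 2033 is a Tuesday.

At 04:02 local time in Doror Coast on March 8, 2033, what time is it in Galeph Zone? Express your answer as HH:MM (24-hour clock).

1 April 2033 is a Friday, so Saturdays fall on 2, 9, 16, 23, 30; the last is April 30.
1 September 2033 is a Thursday, so Saturdays fall on 3, 10, 17, 24; the last is September 24.
Daylight saving runs 30 April – 24 September; March 8, 2033 is outside that window, so Doror Coast is on standard time at UTC+12:30.
04:02 Doror Coast − 12h30m = 15:32 UTC (rolling into the previous day, 7 March 2033).
1 November 2032 is a Monday, so Sundays fall on 7, 14, 21, 28; the last is November 28.
1 February 2033 is a Tuesday, so the first Sunday is February 6.
At the standard offset (UTC−04:30), 15:32 UTC − 4h30m = 11:02 Galeph Zone standard time.
Daylight saving runs 28 November 2032 – 6 February 2033; the standard-time date in Galeph Zone, March 7, 2033, is outside that window, so Galeph Zone is on standard time at UTC−04:30.
15:32 UTC − 4h30m = 11:02 Galeph Zone.

11:02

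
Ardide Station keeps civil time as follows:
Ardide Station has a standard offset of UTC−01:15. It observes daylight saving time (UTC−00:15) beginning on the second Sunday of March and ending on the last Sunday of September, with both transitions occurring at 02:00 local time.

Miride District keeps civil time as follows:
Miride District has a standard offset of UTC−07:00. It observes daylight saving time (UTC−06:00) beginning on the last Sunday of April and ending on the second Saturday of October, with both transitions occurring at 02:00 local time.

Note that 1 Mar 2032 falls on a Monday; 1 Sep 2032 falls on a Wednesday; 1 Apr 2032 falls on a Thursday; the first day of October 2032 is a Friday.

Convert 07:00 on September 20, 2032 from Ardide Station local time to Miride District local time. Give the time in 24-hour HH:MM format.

1 March 2032 is a Monday, so the first Sunday is March 7 and the second is March 14.
1 September 2032 is a Wednesday, so Sundays fall on 5, 12, 19, 26; the last is September 26.
September 20, 2032 lies within the daylight-saving period (14 March – 26 September), so Ardide Station is on daylight time, UTC−00:15.
07:00 Ardide Station + 0h15m = 07:15 UTC.
1 April 2032 is a Thursday, so Sundays fall on 4, 11, 18, 25; the last is April 25.
1 October 2032 is a Friday, so the first Saturday is October 2 and the second is October 9.
At the standard offset (UTC−07:00), 07:15 UTC − 7h = 00:15 Miride District standard time.
Daylight saving runs 25 April – 9 October; the standard-time date in Miride District, September 20, 2032, is inside that window, so Miride District is at UTC−06:00.
07:15 UTC − 6h = 01:15 Miride District.

01:15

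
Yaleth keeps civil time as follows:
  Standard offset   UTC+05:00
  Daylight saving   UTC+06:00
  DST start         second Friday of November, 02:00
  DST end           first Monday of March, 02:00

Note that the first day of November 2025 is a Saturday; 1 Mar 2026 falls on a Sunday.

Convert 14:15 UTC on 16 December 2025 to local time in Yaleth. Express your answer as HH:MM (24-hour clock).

1 November 2025 is a Saturday, so the first Friday is November 7 and the second is November 14.
1 March 2026 is a Sunday, so the first Monday is March 2.
At the standard offset (UTC+05:00), 14:15 UTC + 5h = 19:15 Yaleth standard time.
The standard-time date in Yaleth, 16 December 2025, falls between 14 November 2025 and 2 March 2026, so daylight saving is in effect and Yaleth is at UTC+06:00.
14:15 UTC + 6h = 20:15 local.

20:15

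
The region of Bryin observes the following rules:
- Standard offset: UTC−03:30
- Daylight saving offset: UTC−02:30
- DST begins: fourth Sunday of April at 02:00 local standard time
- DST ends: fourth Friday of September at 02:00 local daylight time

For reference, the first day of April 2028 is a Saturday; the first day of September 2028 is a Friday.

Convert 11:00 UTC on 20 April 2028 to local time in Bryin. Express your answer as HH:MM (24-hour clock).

1 April 2028 is a Saturday, so the first Sunday is April 2 and the fourth is April 23.
1 September 2028 is a Friday, so the first Friday is September 1 and the fourth is September 22.
At the standard offset (UTC−03:30), 11:00 UTC − 3h30m = 07:30 Bryin standard time.
The standard-time date in Bryin, 20 April 2028, does not fall between 23 April and 22 September, so daylight saving is not in effect and Bryin is at UTC−03:30.
11:00 UTC − 3h30m = 07:30 local.

07:30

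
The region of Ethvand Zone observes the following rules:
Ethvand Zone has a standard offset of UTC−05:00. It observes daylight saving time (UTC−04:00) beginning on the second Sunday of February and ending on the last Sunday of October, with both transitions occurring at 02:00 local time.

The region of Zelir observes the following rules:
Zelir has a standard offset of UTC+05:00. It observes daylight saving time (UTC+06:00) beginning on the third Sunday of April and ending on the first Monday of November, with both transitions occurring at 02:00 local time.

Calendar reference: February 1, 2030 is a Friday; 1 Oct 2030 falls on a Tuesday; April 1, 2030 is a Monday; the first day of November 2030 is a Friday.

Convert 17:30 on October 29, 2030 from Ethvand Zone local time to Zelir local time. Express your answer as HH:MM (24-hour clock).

1 February 2030 is a Friday, so the first Sunday is February 3 and the second is February 10.
1 October 2030 is a Tuesday, so Sundays fall on 6, 13, 20, 27; the last is October 27.
October 29, 2030 does not fall between 10 February and 27 October, so daylight saving is not in effect and Ethvand Zone is at UTC−05:00.
17:30 Ethvand Zone + 5h = 22:30 UTC.
1 April 2030 is a Monday, so the first Sunday is April 7 and the third is April 21.
1 November 2030 is a Friday, so the first Monday is November 4.
At the standard offset (UTC+05:00), 22:30 UTC + 5h = 03:30 Zelir standard time (rolling into the next day, 30 October 2030).
The standard-time date in Zelir, October 30, 2030, lies within the daylight-saving period (21 April – 4 November), so Zelir is on daylight time, UTC+06:00.
22:30 UTC + 6h = 04:30 Zelir (rolling into the next day, 30 October 2030).

04:30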